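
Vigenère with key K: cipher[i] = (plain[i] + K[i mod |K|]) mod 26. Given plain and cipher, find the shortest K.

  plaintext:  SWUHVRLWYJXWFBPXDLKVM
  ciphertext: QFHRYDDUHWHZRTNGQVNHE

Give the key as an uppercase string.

  i= 0: Q-S = 24 → Y
  i= 1: F-W =  9 → J
  i= 2: H-U = 13 → N
  i= 3: R-H = 10 → K
  i= 4: Y-V =  3 → D
  i= 5: D-R = 12 → M
  i= 6: D-L = 18 → S
  i= 7: U-W = 24 → Y
  i= 8: H-Y =  9 → J
  i= 9: W-J = 13 → N
  i=10: H-X = 10 → K
  i=11: Z-W =  3 → D
  i=12: R-F = 12 → M
  i=13: T-B = 18 → S
  i=14: N-P = 24 → Y
  i=15: G-X =  9 → J
  i=16: Q-D = 13 → N
  i=17: V-L = 10 → K
  i=18: N-K =  3 → D
  i=19: H-V = 12 → M
  i=20: E-M = 18 → S
  shifts repeat with period 7: YJNKDMS

YJNKDMS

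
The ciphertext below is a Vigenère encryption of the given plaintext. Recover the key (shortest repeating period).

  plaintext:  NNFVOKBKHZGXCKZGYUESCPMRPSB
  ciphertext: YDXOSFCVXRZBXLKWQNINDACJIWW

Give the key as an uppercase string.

LQSTEVB

  i= 0: Y-N = 11 → L
  i= 1: D-N = 16 → Q
  i= 2: X-F = 18 → S
  i= 3: O-V = 19 → T
  i= 4: S-O =  4 → E
  i= 5: F-K = 21 → V
  i= 6: C-B =  1 → B
  i= 7: V-K = 11 → L
  i= 8: X-H = 16 → Q
  i= 9: R-Z = 18 → S
  i=10: Z-G = 19 → T
  i=11: B-X =  4 → E
  i=12: X-C = 21 → V
  i=13: L-K =  1 → B
  i=14: K-Z = 11 → L
  i=15: W-G = 16 → Q
  i=16: Q-Y = 18 → S
  i=17: N-U = 19 → T
  i=18: I-E =  4 → E
  i=19: N-S = 21 → V
  i=20: D-C =  1 → B
  i=21: A-P = 11 → L
  i=22: C-M = 16 → Q
  i=23: J-R = 18 → S
  i=24: I-P = 19 → T
  i=25: W-S =  4 → E
  i=26: W-B = 21 → V
  shifts repeat with period 7: LQSTEVB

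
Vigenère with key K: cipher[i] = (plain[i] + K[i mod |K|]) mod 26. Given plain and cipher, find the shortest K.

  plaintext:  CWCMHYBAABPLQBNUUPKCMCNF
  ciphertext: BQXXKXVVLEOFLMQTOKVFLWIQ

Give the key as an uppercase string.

ZUVLD

  i= 0: B-C = 25 → Z
  i= 1: Q-W = 20 → U
  i= 2: X-C = 21 → V
  i= 3: X-M = 11 → L
  i= 4: K-H =  3 → D
  i= 5: X-Y = 25 → Z
  i= 6: V-B = 20 → U
  i= 7: V-A = 21 → V
  i= 8: L-A = 11 → L
  i= 9: E-B =  3 → D
  i=10: O-P = 25 → Z
  i=11: F-L = 20 → U
  i=12: L-Q = 21 → V
  i=13: M-B = 11 → L
  i=14: Q-N =  3 → D
  i=15: T-U = 25 → Z
  i=16: O-U = 20 → U
  i=17: K-P = 21 → V
  i=18: V-K = 11 → L
  i=19: F-C =  3 → D
  i=20: L-M = 25 → Z
  i=21: W-C = 20 → U
  i=22: I-N = 21 → V
  i=23: Q-F = 11 → L
  shifts repeat with period 5: ZUVLD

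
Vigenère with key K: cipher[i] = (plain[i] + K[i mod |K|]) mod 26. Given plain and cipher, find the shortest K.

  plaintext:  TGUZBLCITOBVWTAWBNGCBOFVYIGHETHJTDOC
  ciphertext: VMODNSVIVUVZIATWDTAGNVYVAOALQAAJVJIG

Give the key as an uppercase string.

CGUEMHTA

  i= 0: V-T =  2 → C
  i= 1: M-G =  6 → G
  i= 2: O-U = 20 → U
  i= 3: D-Z =  4 → E
  i= 4: N-B = 12 → M
  i= 5: S-L =  7 → H
  i= 6: V-C = 19 → T
  i= 7: I-I =  0 → A
  i= 8: V-T =  2 → C
  i= 9: U-O =  6 → G
  i=10: V-B = 20 → U
  i=11: Z-V =  4 → E
  i=12: I-W = 12 → M
  i=13: A-T =  7 → H
  i=14: T-A = 19 → T
  i=15: W-W =  0 → A
  i=16: D-B =  2 → C
  i=17: T-N =  6 → G
  i=18: A-G = 20 → U
  i=19: G-C =  4 → E
  i=20: N-B = 12 → M
  i=21: V-O =  7 → H
  i=22: Y-F = 19 → T
  i=23: V-V =  0 → A
  i=24: A-Y =  2 → C
  i=25: O-I =  6 → G
  i=26: A-G = 20 → U
  i=27: L-H =  4 → E
  i=28: Q-E = 12 → M
  i=29: A-T =  7 → H
  i=30: A-H = 19 → T
  i=31: J-J =  0 → A
  i=32: V-T =  2 → C
  i=33: J-D =  6 → G
  i=34: I-O = 20 → U
  i=35: G-C =  4 → E
  shifts repeat with period 8: CGUEMHTA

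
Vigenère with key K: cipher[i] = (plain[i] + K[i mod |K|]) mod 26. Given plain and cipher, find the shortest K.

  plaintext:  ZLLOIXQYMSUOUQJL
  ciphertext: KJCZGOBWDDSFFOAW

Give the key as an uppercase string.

LYR

  i= 0: K-Z = 11 → L
  i= 1: J-L = 24 → Y
  i= 2: C-L = 17 → R
  i= 3: Z-O = 11 → L
  i= 4: G-I = 24 → Y
  i= 5: O-X = 17 → R
  i= 6: B-Q = 11 → L
  i= 7: W-Y = 24 → Y
  i= 8: D-M = 17 → R
  i= 9: D-S = 11 → L
  i=10: S-U = 24 → Y
  i=11: F-O = 17 → R
  i=12: F-U = 11 → L
  i=13: O-Q = 24 → Y
  i=14: A-J = 17 → R
  i=15: W-L = 11 → L
  shifts repeat with period 3: LYR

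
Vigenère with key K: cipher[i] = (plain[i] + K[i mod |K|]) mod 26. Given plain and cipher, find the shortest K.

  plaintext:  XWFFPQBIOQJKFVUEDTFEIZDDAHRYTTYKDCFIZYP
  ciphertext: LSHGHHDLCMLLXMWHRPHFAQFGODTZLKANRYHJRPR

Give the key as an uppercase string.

  i= 0: L-X = 14 → O
  i= 1: S-W = 22 → W
  i= 2: H-F =  2 → C
  i= 3: G-F =  1 → B
  i= 4: H-P = 18 → S
  i= 5: H-Q = 17 → R
  i= 6: D-B =  2 → C
  i= 7: L-I =  3 → D
  i= 8: C-O = 14 → O
  i= 9: M-Q = 22 → W
  i=10: L-J =  2 → C
  i=11: L-K =  1 → B
  i=12: X-F = 18 → S
  i=13: M-V = 17 → R
  i=14: W-U =  2 → C
  i=15: H-E =  3 → D
  i=16: R-D = 14 → O
  i=17: P-T = 22 → W
  i=18: H-F =  2 → C
  i=19: F-E =  1 → B
  i=20: A-I = 18 → S
  i=21: Q-Z = 17 → R
  i=22: F-D =  2 → C
  i=23: G-D =  3 → D
  i=24: O-A = 14 → O
  i=25: D-H = 22 → W
  i=26: T-R =  2 → C
  i=27: Z-Y =  1 → B
  i=28: L-T = 18 → S
  i=29: K-T = 17 → R
  i=30: A-Y =  2 → C
  i=31: N-K =  3 → D
  i=32: R-D = 14 → O
  i=33: Y-C = 22 → W
  i=34: H-F =  2 → C
  i=35: J-I =  1 → B
  i=36: R-Z = 18 → S
  i=37: P-Y = 17 → R
  i=38: R-P =  2 → C
  shifts repeat with period 8: OWCBSRCD

OWCBSRCD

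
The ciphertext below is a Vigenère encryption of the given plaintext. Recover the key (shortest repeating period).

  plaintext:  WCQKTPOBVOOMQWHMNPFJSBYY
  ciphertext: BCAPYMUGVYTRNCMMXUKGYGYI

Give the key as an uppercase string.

FAKFFXG

  i= 0: B-W =  5 → F
  i= 1: C-C =  0 → A
  i= 2: A-Q = 10 → K
  i= 3: P-K =  5 → F
  i= 4: Y-T =  5 → F
  i= 5: M-P = 23 → X
  i= 6: U-O =  6 → G
  i= 7: G-B =  5 → F
  i= 8: V-V =  0 → A
  i= 9: Y-O = 10 → K
  i=10: T-O =  5 → F
  i=11: R-M =  5 → F
  i=12: N-Q = 23 → X
  i=13: C-W =  6 → G
  i=14: M-H =  5 → F
  i=15: M-M =  0 → A
  i=16: X-N = 10 → K
  i=17: U-P =  5 → F
  i=18: K-F =  5 → F
  i=19: G-J = 23 → X
  i=20: Y-S =  6 → G
  i=21: G-B =  5 → F
  i=22: Y-Y =  0 → A
  i=23: I-Y = 10 → K
  shifts repeat with period 7: FAKFFXG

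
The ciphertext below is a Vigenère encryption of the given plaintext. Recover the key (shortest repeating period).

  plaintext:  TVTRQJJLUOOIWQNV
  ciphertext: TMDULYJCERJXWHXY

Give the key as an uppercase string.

ARKDVP

  i= 0: T-T =  0 → A
  i= 1: M-V = 17 → R
  i= 2: D-T = 10 → K
  i= 3: U-R =  3 → D
  i= 4: L-Q = 21 → V
  i= 5: Y-J = 15 → P
  i= 6: J-J =  0 → A
  i= 7: C-L = 17 → R
  i= 8: E-U = 10 → K
  i= 9: R-O =  3 → D
  i=10: J-O = 21 → V
  i=11: X-I = 15 → P
  i=12: W-W =  0 → A
  i=13: H-Q = 17 → R
  i=14: X-N = 10 → K
  i=15: Y-V =  3 → D
  shifts repeat with period 6: ARKDVP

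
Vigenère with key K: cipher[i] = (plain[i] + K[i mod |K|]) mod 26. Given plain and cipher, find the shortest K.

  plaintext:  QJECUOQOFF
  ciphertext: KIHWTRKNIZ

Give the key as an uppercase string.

  i= 0: K-Q = 20 → U
  i= 1: I-J = 25 → Z
  i= 2: H-E =  3 → D
  i= 3: W-C = 20 → U
  i= 4: T-U = 25 → Z
  i= 5: R-O =  3 → D
  i= 6: K-Q = 20 → U
  i= 7: N-O = 25 → Z
  i= 8: I-F =  3 → D
  i= 9: Z-F = 20 → U
  shifts repeat with period 3: UZD

UZD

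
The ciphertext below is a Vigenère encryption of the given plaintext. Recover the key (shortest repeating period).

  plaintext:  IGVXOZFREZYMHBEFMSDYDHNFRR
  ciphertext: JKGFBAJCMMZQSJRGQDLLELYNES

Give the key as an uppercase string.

BELIN

  i= 0: J-I =  1 → B
  i= 1: K-G =  4 → E
  i= 2: G-V = 11 → L
  i= 3: F-X =  8 → I
  i= 4: B-O = 13 → N
  i= 5: A-Z =  1 → B
  i= 6: J-F =  4 → E
  i= 7: C-R = 11 → L
  i= 8: M-E =  8 → I
  i= 9: M-Z = 13 → N
  i=10: Z-Y =  1 → B
  i=11: Q-M =  4 → E
  i=12: S-H = 11 → L
  i=13: J-B =  8 → I
  i=14: R-E = 13 → N
  i=15: G-F =  1 → B
  i=16: Q-M =  4 → E
  i=17: D-S = 11 → L
  i=18: L-D =  8 → I
  i=19: L-Y = 13 → N
  i=20: E-D =  1 → B
  i=21: L-H =  4 → E
  i=22: Y-N = 11 → L
  i=23: N-F =  8 → I
  i=24: E-R = 13 → N
  i=25: S-R =  1 → B
  shifts repeat with period 5: BELIN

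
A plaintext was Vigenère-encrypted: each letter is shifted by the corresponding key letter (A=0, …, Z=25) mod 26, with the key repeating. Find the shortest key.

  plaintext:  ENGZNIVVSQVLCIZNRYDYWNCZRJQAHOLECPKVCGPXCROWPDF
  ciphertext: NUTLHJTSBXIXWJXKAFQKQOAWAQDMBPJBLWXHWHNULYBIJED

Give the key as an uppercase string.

  i= 0: N-E =  9 → J
  i= 1: U-N =  7 → H
  i= 2: T-G = 13 → N
  i= 3: L-Z = 12 → M
  i= 4: H-N = 20 → U
  i= 5: J-I =  1 → B
  i= 6: T-V = 24 → Y
  i= 7: S-V = 23 → X
  i= 8: B-S =  9 → J
  i= 9: X-Q =  7 → H
  i=10: I-V = 13 → N
  i=11: X-L = 12 → M
  i=12: W-C = 20 → U
  i=13: J-I =  1 → B
  i=14: X-Z = 24 → Y
  i=15: K-N = 23 → X
  i=16: A-R =  9 → J
  i=17: F-Y =  7 → H
  i=18: Q-D = 13 → N
  i=19: K-Y = 12 → M
  i=20: Q-W = 20 → U
  i=21: O-N =  1 → B
  i=22: A-C = 24 → Y
  i=23: W-Z = 23 → X
  i=24: A-R =  9 → J
  i=25: Q-J =  7 → H
  i=26: D-Q = 13 → N
  i=27: M-A = 12 → M
  i=28: B-H = 20 → U
  i=29: P-O =  1 → B
  i=30: J-L = 24 → Y
  i=31: B-E = 23 → X
  i=32: L-C =  9 → J
  i=33: W-P =  7 → H
  i=34: X-K = 13 → N
  i=35: H-V = 12 → M
  i=36: W-C = 20 → U
  i=37: H-G =  1 → B
  i=38: N-P = 24 → Y
  i=39: U-X = 23 → X
  i=40: L-C =  9 → J
  i=41: Y-R =  7 → H
  i=42: B-O = 13 → N
  i=43: I-W = 12 → M
  i=44: J-P = 20 → U
  i=45: E-D =  1 → B
  i=46: D-F = 24 → Y
  shifts repeat with period 8: JHNMUBYX

JHNMUBYX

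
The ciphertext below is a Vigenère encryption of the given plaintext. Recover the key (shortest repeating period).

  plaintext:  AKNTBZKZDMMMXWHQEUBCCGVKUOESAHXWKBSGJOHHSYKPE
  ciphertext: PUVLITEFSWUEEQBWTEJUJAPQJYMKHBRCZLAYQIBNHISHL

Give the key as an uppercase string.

  i= 0: P-A = 15 → P
  i= 1: U-K = 10 → K
  i= 2: V-N =  8 → I
  i= 3: L-T = 18 → S
  i= 4: I-B =  7 → H
  i= 5: T-Z = 20 → U
  i= 6: E-K = 20 → U
  i= 7: F-Z =  6 → G
  i= 8: S-D = 15 → P
  i= 9: W-M = 10 → K
  i=10: U-M =  8 → I
  i=11: E-M = 18 → S
  i=12: E-X =  7 → H
  i=13: Q-W = 20 → U
  i=14: B-H = 20 → U
  i=15: W-Q =  6 → G
  i=16: T-E = 15 → P
  i=17: E-U = 10 → K
  i=18: J-B =  8 → I
  i=19: U-C = 18 → S
  i=20: J-C =  7 → H
  i=21: A-G = 20 → U
  i=22: P-V = 20 → U
  i=23: Q-K =  6 → G
  i=24: J-U = 15 → P
  i=25: Y-O = 10 → K
  i=26: M-E =  8 → I
  i=27: K-S = 18 → S
  i=28: H-A =  7 → H
  i=29: B-H = 20 → U
  i=30: R-X = 20 → U
  i=31: C-W =  6 → G
  i=32: Z-K = 15 → P
  i=33: L-B = 10 → K
  i=34: A-S =  8 → I
  i=35: Y-G = 18 → S
  i=36: Q-J =  7 → H
  i=37: I-O = 20 → U
  i=38: B-H = 20 → U
  i=39: N-H =  6 → G
  i=40: H-S = 15 → P
  i=41: I-Y = 10 → K
  i=42: S-K =  8 → I
  i=43: H-P = 18 → S
  i=44: L-E =  7 → H
  shifts repeat with period 8: PKISHUUG

PKISHUUG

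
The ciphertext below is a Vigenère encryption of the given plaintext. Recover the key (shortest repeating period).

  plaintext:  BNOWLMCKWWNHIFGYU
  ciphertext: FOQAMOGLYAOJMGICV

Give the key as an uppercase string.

EBC

  i= 0: F-B =  4 → E
  i= 1: O-N =  1 → B
  i= 2: Q-O =  2 → C
  i= 3: A-W =  4 → E
  i= 4: M-L =  1 → B
  i= 5: O-M =  2 → C
  i= 6: G-C =  4 → E
  i= 7: L-K =  1 → B
  i= 8: Y-W =  2 → C
  i= 9: A-W =  4 → E
  i=10: O-N =  1 → B
  i=11: J-H =  2 → C
  i=12: M-I =  4 → E
  i=13: G-F =  1 → B
  i=14: I-G =  2 → C
  i=15: C-Y =  4 → E
  i=16: V-U =  1 → B
  shifts repeat with period 3: EBC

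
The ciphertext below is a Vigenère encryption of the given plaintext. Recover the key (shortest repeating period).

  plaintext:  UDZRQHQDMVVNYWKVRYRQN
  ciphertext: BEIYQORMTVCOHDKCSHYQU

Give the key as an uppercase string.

HBJHA

  i= 0: B-U =  7 → H
  i= 1: E-D =  1 → B
  i= 2: I-Z =  9 → J
  i= 3: Y-R =  7 → H
  i= 4: Q-Q =  0 → A
  i= 5: O-H =  7 → H
  i= 6: R-Q =  1 → B
  i= 7: M-D =  9 → J
  i= 8: T-M =  7 → H
  i= 9: V-V =  0 → A
  i=10: C-V =  7 → H
  i=11: O-N =  1 → B
  i=12: H-Y =  9 → J
  i=13: D-W =  7 → H
  i=14: K-K =  0 → A
  i=15: C-V =  7 → H
  i=16: S-R =  1 → B
  i=17: H-Y =  9 → J
  i=18: Y-R =  7 → H
  i=19: Q-Q =  0 → A
  i=20: U-N =  7 → H
  shifts repeat with period 5: HBJHA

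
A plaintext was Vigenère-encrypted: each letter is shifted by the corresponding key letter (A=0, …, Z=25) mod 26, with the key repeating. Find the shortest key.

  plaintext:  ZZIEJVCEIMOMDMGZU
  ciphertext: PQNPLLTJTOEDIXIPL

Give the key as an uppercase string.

  i= 0: P-Z = 16 → Q
  i= 1: Q-Z = 17 → R
  i= 2: N-I =  5 → F
  i= 3: P-E = 11 → L
  i= 4: L-J =  2 → C
  i= 5: L-V = 16 → Q
  i= 6: T-C = 17 → R
  i= 7: J-E =  5 → F
  i= 8: T-I = 11 → L
  i= 9: O-M =  2 → C
  i=10: E-O = 16 → Q
  i=11: D-M = 17 → R
  i=12: I-D =  5 → F
  i=13: X-M = 11 → L
  i=14: I-G =  2 → C
  i=15: P-Z = 16 → Q
  i=16: L-U = 17 → R
  shifts repeat with period 5: QRFLC

QRFLC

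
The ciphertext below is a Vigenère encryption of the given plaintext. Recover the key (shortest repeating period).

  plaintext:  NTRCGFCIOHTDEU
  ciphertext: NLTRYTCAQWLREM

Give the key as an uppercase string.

  i= 0: N-N =  0 → A
  i= 1: L-T = 18 → S
  i= 2: T-R =  2 → C
  i= 3: R-C = 15 → P
  i= 4: Y-G = 18 → S
  i= 5: T-F = 14 → O
  i= 6: C-C =  0 → A
  i= 7: A-I = 18 → S
  i= 8: Q-O =  2 → C
  i= 9: W-H = 15 → P
  i=10: L-T = 18 → S
  i=11: R-D = 14 → O
  i=12: E-E =  0 → A
  i=13: M-U = 18 → S
  shifts repeat with period 6: ASCPSO

ASCPSO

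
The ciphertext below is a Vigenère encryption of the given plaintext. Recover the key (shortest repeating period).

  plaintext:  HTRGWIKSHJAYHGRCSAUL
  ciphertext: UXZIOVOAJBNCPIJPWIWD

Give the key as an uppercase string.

NEICS

  i= 0: U-H = 13 → N
  i= 1: X-T =  4 → E
  i= 2: Z-R =  8 → I
  i= 3: I-G =  2 → C
  i= 4: O-W = 18 → S
  i= 5: V-I = 13 → N
  i= 6: O-K =  4 → E
  i= 7: A-S =  8 → I
  i= 8: J-H =  2 → C
  i= 9: B-J = 18 → S
  i=10: N-A = 13 → N
  i=11: C-Y =  4 → E
  i=12: P-H =  8 → I
  i=13: I-G =  2 → C
  i=14: J-R = 18 → S
  i=15: P-C = 13 → N
  i=16: W-S =  4 → E
  i=17: I-A =  8 → I
  i=18: W-U =  2 → C
  i=19: D-L = 18 → S
  shifts repeat with period 5: NEICS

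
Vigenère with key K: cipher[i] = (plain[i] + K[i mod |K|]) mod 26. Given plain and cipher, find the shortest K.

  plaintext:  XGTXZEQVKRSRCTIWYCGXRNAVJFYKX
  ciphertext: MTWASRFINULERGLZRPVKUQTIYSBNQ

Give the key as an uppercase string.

  i= 0: M-X = 15 → P
  i= 1: T-G = 13 → N
  i= 2: W-T =  3 → D
  i= 3: A-X =  3 → D
  i= 4: S-Z = 19 → T
  i= 5: R-E = 13 → N
  i= 6: F-Q = 15 → P
  i= 7: I-V = 13 → N
  i= 8: N-K =  3 → D
  i= 9: U-R =  3 → D
  i=10: L-S = 19 → T
  i=11: E-R = 13 → N
  i=12: R-C = 15 → P
  i=13: G-T = 13 → N
  i=14: L-I =  3 → D
  i=15: Z-W =  3 → D
  i=16: R-Y = 19 → T
  i=17: P-C = 13 → N
  i=18: V-G = 15 → P
  i=19: K-X = 13 → N
  i=20: U-R =  3 → D
  i=21: Q-N =  3 → D
  i=22: T-A = 19 → T
  i=23: I-V = 13 → N
  i=24: Y-J = 15 → P
  i=25: S-F = 13 → N
  i=26: B-Y =  3 → D
  i=27: N-K =  3 → D
  i=28: Q-X = 19 → T
  shifts repeat with period 6: PNDDTN

PNDDTN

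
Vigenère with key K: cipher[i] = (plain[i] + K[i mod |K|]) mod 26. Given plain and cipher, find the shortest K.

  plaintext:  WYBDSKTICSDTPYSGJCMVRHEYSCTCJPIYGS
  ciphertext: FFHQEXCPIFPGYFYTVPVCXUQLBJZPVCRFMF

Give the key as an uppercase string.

  i= 0: F-W =  9 → J
  i= 1: F-Y =  7 → H
  i= 2: H-B =  6 → G
  i= 3: Q-D = 13 → N
  i= 4: E-S = 12 → M
  i= 5: X-K = 13 → N
  i= 6: C-T =  9 → J
  i= 7: P-I =  7 → H
  i= 8: I-C =  6 → G
  i= 9: F-S = 13 → N
  i=10: P-D = 12 → M
  i=11: G-T = 13 → N
  i=12: Y-P =  9 → J
  i=13: F-Y =  7 → H
  i=14: Y-S =  6 → G
  i=15: T-G = 13 → N
  i=16: V-J = 12 → M
  i=17: P-C = 13 → N
  i=18: V-M =  9 → J
  i=19: C-V =  7 → H
  i=20: X-R =  6 → G
  i=21: U-H = 13 → N
  i=22: Q-E = 12 → M
  i=23: L-Y = 13 → N
  i=24: B-S =  9 → J
  i=25: J-C =  7 → H
  i=26: Z-T =  6 → G
  i=27: P-C = 13 → N
  i=28: V-J = 12 → M
  i=29: C-P = 13 → N
  i=30: R-I =  9 → J
  i=31: F-Y =  7 → H
  i=32: M-G =  6 → G
  i=33: F-S = 13 → N
  shifts repeat with period 6: JHGNMN

JHGNMN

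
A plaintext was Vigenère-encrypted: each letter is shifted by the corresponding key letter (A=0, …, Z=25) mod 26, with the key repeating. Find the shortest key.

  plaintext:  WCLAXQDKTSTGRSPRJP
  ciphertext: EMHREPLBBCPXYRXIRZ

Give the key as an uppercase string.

  i= 0: E-W =  8 → I
  i= 1: M-C = 10 → K
  i= 2: H-L = 22 → W
  i= 3: R-A = 17 → R
  i= 4: E-X =  7 → H
  i= 5: P-Q = 25 → Z
  i= 6: L-D =  8 → I
  i= 7: B-K = 17 → R
  i= 8: B-T =  8 → I
  i= 9: C-S = 10 → K
  i=10: P-T = 22 → W
  i=11: X-G = 17 → R
  i=12: Y-R =  7 → H
  i=13: R-S = 25 → Z
  i=14: X-P =  8 → I
  i=15: I-R = 17 → R
  i=16: R-J =  8 → I
  i=17: Z-P = 10 → K
  shifts repeat with period 8: IKWRHZIR

IKWRHZIR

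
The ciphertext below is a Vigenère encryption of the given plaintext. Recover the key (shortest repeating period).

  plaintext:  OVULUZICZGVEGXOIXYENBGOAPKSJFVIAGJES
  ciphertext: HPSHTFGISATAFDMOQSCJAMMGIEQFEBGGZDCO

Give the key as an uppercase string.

TUYWZGYG

  i= 0: H-O = 19 → T
  i= 1: P-V = 20 → U
  i= 2: S-U = 24 → Y
  i= 3: H-L = 22 → W
  i= 4: T-U = 25 → Z
  i= 5: F-Z =  6 → G
  i= 6: G-I = 24 → Y
  i= 7: I-C =  6 → G
  i= 8: S-Z = 19 → T
  i= 9: A-G = 20 → U
  i=10: T-V = 24 → Y
  i=11: A-E = 22 → W
  i=12: F-G = 25 → Z
  i=13: D-X =  6 → G
  i=14: M-O = 24 → Y
  i=15: O-I =  6 → G
  i=16: Q-X = 19 → T
  i=17: S-Y = 20 → U
  i=18: C-E = 24 → Y
  i=19: J-N = 22 → W
  i=20: A-B = 25 → Z
  i=21: M-G =  6 → G
  i=22: M-O = 24 → Y
  i=23: G-A =  6 → G
  i=24: I-P = 19 → T
  i=25: E-K = 20 → U
  i=26: Q-S = 24 → Y
  i=27: F-J = 22 → W
  i=28: E-F = 25 → Z
  i=29: B-V =  6 → G
  i=30: G-I = 24 → Y
  i=31: G-A =  6 → G
  i=32: Z-G = 19 → T
  i=33: D-J = 20 → U
  i=34: C-E = 24 → Y
  i=35: O-S = 22 → W
  shifts repeat with period 8: TUYWZGYG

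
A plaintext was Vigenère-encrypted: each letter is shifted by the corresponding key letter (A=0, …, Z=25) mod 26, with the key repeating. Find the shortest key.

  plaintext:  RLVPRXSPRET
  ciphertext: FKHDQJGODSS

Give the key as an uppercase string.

OZM

  i= 0: F-R = 14 → O
  i= 1: K-L = 25 → Z
  i= 2: H-V = 12 → M
  i= 3: D-P = 14 → O
  i= 4: Q-R = 25 → Z
  i= 5: J-X = 12 → M
  i= 6: G-S = 14 → O
  i= 7: O-P = 25 → Z
  i= 8: D-R = 12 → M
  i= 9: S-E = 14 → O
  i=10: S-T = 25 → Z
  shifts repeat with period 3: OZM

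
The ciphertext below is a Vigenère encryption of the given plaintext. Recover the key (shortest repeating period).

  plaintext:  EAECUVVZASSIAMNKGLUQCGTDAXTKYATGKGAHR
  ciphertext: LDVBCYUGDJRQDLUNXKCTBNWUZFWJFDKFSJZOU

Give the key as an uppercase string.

HDRZIDZ

  i= 0: L-E =  7 → H
  i= 1: D-A =  3 → D
  i= 2: V-E = 17 → R
  i= 3: B-C = 25 → Z
  i= 4: C-U =  8 → I
  i= 5: Y-V =  3 → D
  i= 6: U-V = 25 → Z
  i= 7: G-Z =  7 → H
  i= 8: D-A =  3 → D
  i= 9: J-S = 17 → R
  i=10: R-S = 25 → Z
  i=11: Q-I =  8 → I
  i=12: D-A =  3 → D
  i=13: L-M = 25 → Z
  i=14: U-N =  7 → H
  i=15: N-K =  3 → D
  i=16: X-G = 17 → R
  i=17: K-L = 25 → Z
  i=18: C-U =  8 → I
  i=19: T-Q =  3 → D
  i=20: B-C = 25 → Z
  i=21: N-G =  7 → H
  i=22: W-T =  3 → D
  i=23: U-D = 17 → R
  i=24: Z-A = 25 → Z
  i=25: F-X =  8 → I
  i=26: W-T =  3 → D
  i=27: J-K = 25 → Z
  i=28: F-Y =  7 → H
  i=29: D-A =  3 → D
  i=30: K-T = 17 → R
  i=31: F-G = 25 → Z
  i=32: S-K =  8 → I
  i=33: J-G =  3 → D
  i=34: Z-A = 25 → Z
  i=35: O-H =  7 → H
  i=36: U-R =  3 → D
  shifts repeat with period 7: HDRZIDZ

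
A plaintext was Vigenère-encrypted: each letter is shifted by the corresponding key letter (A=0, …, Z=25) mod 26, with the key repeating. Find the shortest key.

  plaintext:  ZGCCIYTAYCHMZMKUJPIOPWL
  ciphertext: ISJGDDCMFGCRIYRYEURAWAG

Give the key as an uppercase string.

  i= 0: I-Z =  9 → J
  i= 1: S-G = 12 → M
  i= 2: J-C =  7 → H
  i= 3: G-C =  4 → E
  i= 4: D-I = 21 → V
  i= 5: D-Y =  5 → F
  i= 6: C-T =  9 → J
  i= 7: M-A = 12 → M
  i= 8: F-Y =  7 → H
  i= 9: G-C =  4 → E
  i=10: C-H = 21 → V
  i=11: R-M =  5 → F
  i=12: I-Z =  9 → J
  i=13: Y-M = 12 → M
  i=14: R-K =  7 → H
  i=15: Y-U =  4 → E
  i=16: E-J = 21 → V
  i=17: U-P =  5 → F
  i=18: R-I =  9 → J
  i=19: A-O = 12 → M
  i=20: W-P =  7 → H
  i=21: A-W =  4 → E
  i=22: G-L = 21 → V
  shifts repeat with period 6: JMHEVF

JMHEVF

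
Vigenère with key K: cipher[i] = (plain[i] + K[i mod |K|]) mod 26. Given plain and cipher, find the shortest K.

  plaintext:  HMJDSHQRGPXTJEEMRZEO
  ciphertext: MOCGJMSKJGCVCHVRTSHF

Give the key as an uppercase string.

FCTDR

  i= 0: M-H =  5 → F
  i= 1: O-M =  2 → C
  i= 2: C-J = 19 → T
  i= 3: G-D =  3 → D
  i= 4: J-S = 17 → R
  i= 5: M-H =  5 → F
  i= 6: S-Q =  2 → C
  i= 7: K-R = 19 → T
  i= 8: J-G =  3 → D
  i= 9: G-P = 17 → R
  i=10: C-X =  5 → F
  i=11: V-T =  2 → C
  i=12: C-J = 19 → T
  i=13: H-E =  3 → D
  i=14: V-E = 17 → R
  i=15: R-M =  5 → F
  i=16: T-R =  2 → C
  i=17: S-Z = 19 → T
  i=18: H-E =  3 → D
  i=19: F-O = 17 → R
  shifts repeat with period 5: FCTDR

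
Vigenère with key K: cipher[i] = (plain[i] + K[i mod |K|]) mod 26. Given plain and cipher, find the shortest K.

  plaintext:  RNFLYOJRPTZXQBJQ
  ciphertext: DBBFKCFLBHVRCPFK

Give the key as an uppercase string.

MOWU

  i= 0: D-R = 12 → M
  i= 1: B-N = 14 → O
  i= 2: B-F = 22 → W
  i= 3: F-L = 20 → U
  i= 4: K-Y = 12 → M
  i= 5: C-O = 14 → O
  i= 6: F-J = 22 → W
  i= 7: L-R = 20 → U
  i= 8: B-P = 12 → M
  i= 9: H-T = 14 → O
  i=10: V-Z = 22 → W
  i=11: R-X = 20 → U
  i=12: C-Q = 12 → M
  i=13: P-B = 14 → O
  i=14: F-J = 22 → W
  i=15: K-Q = 20 → U
  shifts repeat with period 4: MOWU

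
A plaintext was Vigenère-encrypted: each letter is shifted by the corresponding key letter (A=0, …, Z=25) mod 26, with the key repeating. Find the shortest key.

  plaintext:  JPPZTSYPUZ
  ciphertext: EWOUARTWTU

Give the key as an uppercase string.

  i= 0: E-J = 21 → V
  i= 1: W-P =  7 → H
  i= 2: O-P = 25 → Z
  i= 3: U-Z = 21 → V
  i= 4: A-T =  7 → H
  i= 5: R-S = 25 → Z
  i= 6: T-Y = 21 → V
  i= 7: W-P =  7 → H
  i= 8: T-U = 25 → Z
  i= 9: U-Z = 21 → V
  shifts repeat with period 3: VHZ

VHZ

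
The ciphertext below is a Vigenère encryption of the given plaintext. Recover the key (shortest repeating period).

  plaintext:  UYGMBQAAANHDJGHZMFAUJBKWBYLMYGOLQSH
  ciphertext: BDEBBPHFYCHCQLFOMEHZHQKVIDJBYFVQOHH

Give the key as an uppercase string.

HFYPAZ

  i= 0: B-U =  7 → H
  i= 1: D-Y =  5 → F
  i= 2: E-G = 24 → Y
  i= 3: B-M = 15 → P
  i= 4: B-B =  0 → A
  i= 5: P-Q = 25 → Z
  i= 6: H-A =  7 → H
  i= 7: F-A =  5 → F
  i= 8: Y-A = 24 → Y
  i= 9: C-N = 15 → P
  i=10: H-H =  0 → A
  i=11: C-D = 25 → Z
  i=12: Q-J =  7 → H
  i=13: L-G =  5 → F
  i=14: F-H = 24 → Y
  i=15: O-Z = 15 → P
  i=16: M-M =  0 → A
  i=17: E-F = 25 → Z
  i=18: H-A =  7 → H
  i=19: Z-U =  5 → F
  i=20: H-J = 24 → Y
  i=21: Q-B = 15 → P
  i=22: K-K =  0 → A
  i=23: V-W = 25 → Z
  i=24: I-B =  7 → H
  i=25: D-Y =  5 → F
  i=26: J-L = 24 → Y
  i=27: B-M = 15 → P
  i=28: Y-Y =  0 → A
  i=29: F-G = 25 → Z
  i=30: V-O =  7 → H
  i=31: Q-L =  5 → F
  i=32: O-Q = 24 → Y
  i=33: H-S = 15 → P
  i=34: H-H =  0 → A
  shifts repeat with period 6: HFYPAZ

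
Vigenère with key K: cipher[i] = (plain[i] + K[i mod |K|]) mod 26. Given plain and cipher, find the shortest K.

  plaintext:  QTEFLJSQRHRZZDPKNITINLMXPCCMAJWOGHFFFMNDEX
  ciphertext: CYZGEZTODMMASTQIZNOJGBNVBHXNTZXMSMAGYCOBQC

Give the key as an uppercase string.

  i= 0: C-Q = 12 → M
  i= 1: Y-T =  5 → F
  i= 2: Z-E = 21 → V
  i= 3: G-F =  1 → B
  i= 4: E-L = 19 → T
  i= 5: Z-J = 16 → Q
  i= 6: T-S =  1 → B
  i= 7: O-Q = 24 → Y
  i= 8: D-R = 12 → M
  i= 9: M-H =  5 → F
  i=10: M-R = 21 → V
  i=11: A-Z =  1 → B
  i=12: S-Z = 19 → T
  i=13: T-D = 16 → Q
  i=14: Q-P =  1 → B
  i=15: I-K = 24 → Y
  i=16: Z-N = 12 → M
  i=17: N-I =  5 → F
  i=18: O-T = 21 → V
  i=19: J-I =  1 → B
  i=20: G-N = 19 → T
  i=21: B-L = 16 → Q
  i=22: N-M =  1 → B
  i=23: V-X = 24 → Y
  i=24: B-P = 12 → M
  i=25: H-C =  5 → F
  i=26: X-C = 21 → V
  i=27: N-M =  1 → B
  i=28: T-A = 19 → T
  i=29: Z-J = 16 → Q
  i=30: X-W =  1 → B
  i=31: M-O = 24 → Y
  i=32: S-G = 12 → M
  i=33: M-H =  5 → F
  i=34: A-F = 21 → V
  i=35: G-F =  1 → B
  i=36: Y-F = 19 → T
  i=37: C-M = 16 → Q
  i=38: O-N =  1 → B
  i=39: B-D = 24 → Y
  i=40: Q-E = 12 → M
  i=41: C-X =  5 → F
  shifts repeat with period 8: MFVBTQBY

MFVBTQBY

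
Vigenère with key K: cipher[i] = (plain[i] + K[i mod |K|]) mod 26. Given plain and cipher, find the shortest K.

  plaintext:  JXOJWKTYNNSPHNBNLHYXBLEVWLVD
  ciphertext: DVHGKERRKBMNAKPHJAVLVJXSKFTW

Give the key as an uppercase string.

UYTXO

  i= 0: D-J = 20 → U
  i= 1: V-X = 24 → Y
  i= 2: H-O = 19 → T
  i= 3: G-J = 23 → X
  i= 4: K-W = 14 → O
  i= 5: E-K = 20 → U
  i= 6: R-T = 24 → Y
  i= 7: R-Y = 19 → T
  i= 8: K-N = 23 → X
  i= 9: B-N = 14 → O
  i=10: M-S = 20 → U
  i=11: N-P = 24 → Y
  i=12: A-H = 19 → T
  i=13: K-N = 23 → X
  i=14: P-B = 14 → O
  i=15: H-N = 20 → U
  i=16: J-L = 24 → Y
  i=17: A-H = 19 → T
  i=18: V-Y = 23 → X
  i=19: L-X = 14 → O
  i=20: V-B = 20 → U
  i=21: J-L = 24 → Y
  i=22: X-E = 19 → T
  i=23: S-V = 23 → X
  i=24: K-W = 14 → O
  i=25: F-L = 20 → U
  i=26: T-V = 24 → Y
  i=27: W-D = 19 → T
  shifts repeat with period 5: UYTXO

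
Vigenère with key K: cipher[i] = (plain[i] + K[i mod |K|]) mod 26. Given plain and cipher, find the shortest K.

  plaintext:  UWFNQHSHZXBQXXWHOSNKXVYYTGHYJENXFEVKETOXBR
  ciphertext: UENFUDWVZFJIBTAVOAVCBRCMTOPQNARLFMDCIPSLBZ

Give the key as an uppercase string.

  i= 0: U-U =  0 → A
  i= 1: E-W =  8 → I
  i= 2: N-F =  8 → I
  i= 3: F-N = 18 → S
  i= 4: U-Q =  4 → E
  i= 5: D-H = 22 → W
  i= 6: W-S =  4 → E
  i= 7: V-H = 14 → O
  i= 8: Z-Z =  0 → A
  i= 9: F-X =  8 → I
  i=10: J-B =  8 → I
  i=11: I-Q = 18 → S
  i=12: B-X =  4 → E
  i=13: T-X = 22 → W
  i=14: A-W =  4 → E
  i=15: V-H = 14 → O
  i=16: O-O =  0 → A
  i=17: A-S =  8 → I
  i=18: V-N =  8 → I
  i=19: C-K = 18 → S
  i=20: B-X =  4 → E
  i=21: R-V = 22 → W
  i=22: C-Y =  4 → E
  i=23: M-Y = 14 → O
  i=24: T-T =  0 → A
  i=25: O-G =  8 → I
  i=26: P-H =  8 → I
  i=27: Q-Y = 18 → S
  i=28: N-J =  4 → E
  i=29: A-E = 22 → W
  i=30: R-N =  4 → E
  i=31: L-X = 14 → O
  i=32: F-F =  0 → A
  i=33: M-E =  8 → I
  i=34: D-V =  8 → I
  i=35: C-K = 18 → S
  i=36: I-E =  4 → E
  i=37: P-T = 22 → W
  i=38: S-O =  4 → E
  i=39: L-X = 14 → O
  i=40: B-B =  0 → A
  i=41: Z-R =  8 → I
  shifts repeat with period 8: AIISEWEO

AIISEWEO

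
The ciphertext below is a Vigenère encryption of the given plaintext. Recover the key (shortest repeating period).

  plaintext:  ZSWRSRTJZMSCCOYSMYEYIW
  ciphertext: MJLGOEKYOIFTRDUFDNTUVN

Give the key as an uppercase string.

NRPPW

  i= 0: M-Z = 13 → N
  i= 1: J-S = 17 → R
  i= 2: L-W = 15 → P
  i= 3: G-R = 15 → P
  i= 4: O-S = 22 → W
  i= 5: E-R = 13 → N
  i= 6: K-T = 17 → R
  i= 7: Y-J = 15 → P
  i= 8: O-Z = 15 → P
  i= 9: I-M = 22 → W
  i=10: F-S = 13 → N
  i=11: T-C = 17 → R
  i=12: R-C = 15 → P
  i=13: D-O = 15 → P
  i=14: U-Y = 22 → W
  i=15: F-S = 13 → N
  i=16: D-M = 17 → R
  i=17: N-Y = 15 → P
  i=18: T-E = 15 → P
  i=19: U-Y = 22 → W
  i=20: V-I = 13 → N
  i=21: N-W = 17 → R
  shifts repeat with period 5: NRPPW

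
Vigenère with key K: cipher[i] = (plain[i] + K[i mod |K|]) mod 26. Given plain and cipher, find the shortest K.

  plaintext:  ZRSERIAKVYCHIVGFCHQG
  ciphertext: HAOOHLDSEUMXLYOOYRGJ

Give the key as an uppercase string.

IJWKQDD

  i= 0: H-Z =  8 → I
  i= 1: A-R =  9 → J
  i= 2: O-S = 22 → W
  i= 3: O-E = 10 → K
  i= 4: H-R = 16 → Q
  i= 5: L-I =  3 → D
  i= 6: D-A =  3 → D
  i= 7: S-K =  8 → I
  i= 8: E-V =  9 → J
  i= 9: U-Y = 22 → W
  i=10: M-C = 10 → K
  i=11: X-H = 16 → Q
  i=12: L-I =  3 → D
  i=13: Y-V =  3 → D
  i=14: O-G =  8 → I
  i=15: O-F =  9 → J
  i=16: Y-C = 22 → W
  i=17: R-H = 10 → K
  i=18: G-Q = 16 → Q
  i=19: J-G =  3 → D
  shifts repeat with period 7: IJWKQDD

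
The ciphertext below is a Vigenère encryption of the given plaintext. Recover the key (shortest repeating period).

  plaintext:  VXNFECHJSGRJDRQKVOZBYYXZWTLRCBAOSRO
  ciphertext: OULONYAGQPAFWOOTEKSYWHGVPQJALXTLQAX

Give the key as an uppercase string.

TXYJJW

  i= 0: O-V = 19 → T
  i= 1: U-X = 23 → X
  i= 2: L-N = 24 → Y
  i= 3: O-F =  9 → J
  i= 4: N-E =  9 → J
  i= 5: Y-C = 22 → W
  i= 6: A-H = 19 → T
  i= 7: G-J = 23 → X
  i= 8: Q-S = 24 → Y
  i= 9: P-G =  9 → J
  i=10: A-R =  9 → J
  i=11: F-J = 22 → W
  i=12: W-D = 19 → T
  i=13: O-R = 23 → X
  i=14: O-Q = 24 → Y
  i=15: T-K =  9 → J
  i=16: E-V =  9 → J
  i=17: K-O = 22 → W
  i=18: S-Z = 19 → T
  i=19: Y-B = 23 → X
  i=20: W-Y = 24 → Y
  i=21: H-Y =  9 → J
  i=22: G-X =  9 → J
  i=23: V-Z = 22 → W
  i=24: P-W = 19 → T
  i=25: Q-T = 23 → X
  i=26: J-L = 24 → Y
  i=27: A-R =  9 → J
  i=28: L-C =  9 → J
  i=29: X-B = 22 → W
  i=30: T-A = 19 → T
  i=31: L-O = 23 → X
  i=32: Q-S = 24 → Y
  i=33: A-R =  9 → J
  i=34: X-O =  9 → J
  shifts repeat with period 6: TXYJJW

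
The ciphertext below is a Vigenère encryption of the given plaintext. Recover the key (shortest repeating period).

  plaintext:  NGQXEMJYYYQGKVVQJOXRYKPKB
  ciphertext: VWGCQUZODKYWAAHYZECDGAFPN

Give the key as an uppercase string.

IQQFM

  i= 0: V-N =  8 → I
  i= 1: W-G = 16 → Q
  i= 2: G-Q = 16 → Q
  i= 3: C-X =  5 → F
  i= 4: Q-E = 12 → M
  i= 5: U-M =  8 → I
  i= 6: Z-J = 16 → Q
  i= 7: O-Y = 16 → Q
  i= 8: D-Y =  5 → F
  i= 9: K-Y = 12 → M
  i=10: Y-Q =  8 → I
  i=11: W-G = 16 → Q
  i=12: A-K = 16 → Q
  i=13: A-V =  5 → F
  i=14: H-V = 12 → M
  i=15: Y-Q =  8 → I
  i=16: Z-J = 16 → Q
  i=17: E-O = 16 → Q
  i=18: C-X =  5 → F
  i=19: D-R = 12 → M
  i=20: G-Y =  8 → I
  i=21: A-K = 16 → Q
  i=22: F-P = 16 → Q
  i=23: P-K =  5 → F
  i=24: N-B = 12 → M
  shifts repeat with period 5: IQQFM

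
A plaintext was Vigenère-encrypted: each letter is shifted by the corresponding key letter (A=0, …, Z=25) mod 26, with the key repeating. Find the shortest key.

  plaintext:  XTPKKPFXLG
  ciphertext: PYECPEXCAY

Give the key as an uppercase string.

SFP

  i= 0: P-X = 18 → S
  i= 1: Y-T =  5 → F
  i= 2: E-P = 15 → P
  i= 3: C-K = 18 → S
  i= 4: P-K =  5 → F
  i= 5: E-P = 15 → P
  i= 6: X-F = 18 → S
  i= 7: C-X =  5 → F
  i= 8: A-L = 15 → P
  i= 9: Y-G = 18 → S
  shifts repeat with period 3: SFP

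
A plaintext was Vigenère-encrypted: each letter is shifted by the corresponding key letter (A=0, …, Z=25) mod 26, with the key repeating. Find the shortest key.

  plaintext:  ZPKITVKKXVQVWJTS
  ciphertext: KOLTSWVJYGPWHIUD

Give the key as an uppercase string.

  i= 0: K-Z = 11 → L
  i= 1: O-P = 25 → Z
  i= 2: L-K =  1 → B
  i= 3: T-I = 11 → L
  i= 4: S-T = 25 → Z
  i= 5: W-V =  1 → B
  i= 6: V-K = 11 → L
  i= 7: J-K = 25 → Z
  i= 8: Y-X =  1 → B
  i= 9: G-V = 11 → L
  i=10: P-Q = 25 → Z
  i=11: W-V =  1 → B
  i=12: H-W = 11 → L
  i=13: I-J = 25 → Z
  i=14: U-T =  1 → B
  i=15: D-S = 11 → L
  shifts repeat with period 3: LZB

LZB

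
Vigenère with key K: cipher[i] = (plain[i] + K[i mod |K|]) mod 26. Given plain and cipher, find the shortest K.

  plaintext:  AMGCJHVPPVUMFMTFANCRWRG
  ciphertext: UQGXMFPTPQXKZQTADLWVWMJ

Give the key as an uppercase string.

UEAVDY

  i= 0: U-A = 20 → U
  i= 1: Q-M =  4 → E
  i= 2: G-G =  0 → A
  i= 3: X-C = 21 → V
  i= 4: M-J =  3 → D
  i= 5: F-H = 24 → Y
  i= 6: P-V = 20 → U
  i= 7: T-P =  4 → E
  i= 8: P-P =  0 → A
  i= 9: Q-V = 21 → V
  i=10: X-U =  3 → D
  i=11: K-M = 24 → Y
  i=12: Z-F = 20 → U
  i=13: Q-M =  4 → E
  i=14: T-T =  0 → A
  i=15: A-F = 21 → V
  i=16: D-A =  3 → D
  i=17: L-N = 24 → Y
  i=18: W-C = 20 → U
  i=19: V-R =  4 → E
  i=20: W-W =  0 → A
  i=21: M-R = 21 → V
  i=22: J-G =  3 → D
  shifts repeat with period 6: UEAVDY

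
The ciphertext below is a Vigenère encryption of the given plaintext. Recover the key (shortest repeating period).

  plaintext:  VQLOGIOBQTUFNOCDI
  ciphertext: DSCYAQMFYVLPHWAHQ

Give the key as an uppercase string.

ICRKUIYE

  i= 0: D-V =  8 → I
  i= 1: S-Q =  2 → C
  i= 2: C-L = 17 → R
  i= 3: Y-O = 10 → K
  i= 4: A-G = 20 → U
  i= 5: Q-I =  8 → I
  i= 6: M-O = 24 → Y
  i= 7: F-B =  4 → E
  i= 8: Y-Q =  8 → I
  i= 9: V-T =  2 → C
  i=10: L-U = 17 → R
  i=11: P-F = 10 → K
  i=12: H-N = 20 → U
  i=13: W-O =  8 → I
  i=14: A-C = 24 → Y
  i=15: H-D =  4 → E
  i=16: Q-I =  8 → I
  shifts repeat with period 8: ICRKUIYE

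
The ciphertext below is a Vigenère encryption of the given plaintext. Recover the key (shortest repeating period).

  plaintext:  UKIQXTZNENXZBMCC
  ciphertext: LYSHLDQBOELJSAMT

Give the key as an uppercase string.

  i= 0: L-U = 17 → R
  i= 1: Y-K = 14 → O
  i= 2: S-I = 10 → K
  i= 3: H-Q = 17 → R
  i= 4: L-X = 14 → O
  i= 5: D-T = 10 → K
  i= 6: Q-Z = 17 → R
  i= 7: B-N = 14 → O
  i= 8: O-E = 10 → K
  i= 9: E-N = 17 → R
  i=10: L-X = 14 → O
  i=11: J-Z = 10 → K
  i=12: S-B = 17 → R
  i=13: A-M = 14 → O
  i=14: M-C = 10 → K
  i=15: T-C = 17 → R
  shifts repeat with period 3: ROK

ROK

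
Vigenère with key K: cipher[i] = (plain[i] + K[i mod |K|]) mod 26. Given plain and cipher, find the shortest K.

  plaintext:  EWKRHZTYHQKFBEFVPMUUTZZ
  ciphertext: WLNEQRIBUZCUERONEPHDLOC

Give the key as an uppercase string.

SPDNJ

  i= 0: W-E = 18 → S
  i= 1: L-W = 15 → P
  i= 2: N-K =  3 → D
  i= 3: E-R = 13 → N
  i= 4: Q-H =  9 → J
  i= 5: R-Z = 18 → S
  i= 6: I-T = 15 → P
  i= 7: B-Y =  3 → D
  i= 8: U-H = 13 → N
  i= 9: Z-Q =  9 → J
  i=10: C-K = 18 → S
  i=11: U-F = 15 → P
  i=12: E-B =  3 → D
  i=13: R-E = 13 → N
  i=14: O-F =  9 → J
  i=15: N-V = 18 → S
  i=16: E-P = 15 → P
  i=17: P-M =  3 → D
  i=18: H-U = 13 → N
  i=19: D-U =  9 → J
  i=20: L-T = 18 → S
  i=21: O-Z = 15 → P
  i=22: C-Z =  3 → D
  shifts repeat with period 5: SPDNJ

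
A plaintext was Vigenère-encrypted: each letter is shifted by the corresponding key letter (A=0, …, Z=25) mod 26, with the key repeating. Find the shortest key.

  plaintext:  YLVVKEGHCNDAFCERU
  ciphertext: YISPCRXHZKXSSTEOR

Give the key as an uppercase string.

  i= 0: Y-Y =  0 → A
  i= 1: I-L = 23 → X
  i= 2: S-V = 23 → X
  i= 3: P-V = 20 → U
  i= 4: C-K = 18 → S
  i= 5: R-E = 13 → N
  i= 6: X-G = 17 → R
  i= 7: H-H =  0 → A
  i= 8: Z-C = 23 → X
  i= 9: K-N = 23 → X
  i=10: X-D = 20 → U
  i=11: S-A = 18 → S
  i=12: S-F = 13 → N
  i=13: T-C = 17 → R
  i=14: E-E =  0 → A
  i=15: O-R = 23 → X
  i=16: R-U = 23 → X
  shifts repeat with period 7: AXXUSNR

AXXUSNR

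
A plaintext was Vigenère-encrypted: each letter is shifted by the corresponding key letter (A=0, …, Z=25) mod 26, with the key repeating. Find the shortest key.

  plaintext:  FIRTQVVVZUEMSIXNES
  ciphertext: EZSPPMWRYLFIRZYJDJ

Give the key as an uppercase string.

  i= 0: E-F = 25 → Z
  i= 1: Z-I = 17 → R
  i= 2: S-R =  1 → B
  i= 3: P-T = 22 → W
  i= 4: P-Q = 25 → Z
  i= 5: M-V = 17 → R
  i= 6: W-V =  1 → B
  i= 7: R-V = 22 → W
  i= 8: Y-Z = 25 → Z
  i= 9: L-U = 17 → R
  i=10: F-E =  1 → B
  i=11: I-M = 22 → W
  i=12: R-S = 25 → Z
  i=13: Z-I = 17 → R
  i=14: Y-X =  1 → B
  i=15: J-N = 22 → W
  i=16: D-E = 25 → Z
  i=17: J-S = 17 → R
  shifts repeat with period 4: ZRBW

ZRBW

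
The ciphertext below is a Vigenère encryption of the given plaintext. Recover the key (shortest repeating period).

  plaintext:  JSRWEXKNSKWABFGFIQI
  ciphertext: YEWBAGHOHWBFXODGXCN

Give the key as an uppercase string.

  i= 0: Y-J = 15 → P
  i= 1: E-S = 12 → M
  i= 2: W-R =  5 → F
  i= 3: B-W =  5 → F
  i= 4: A-E = 22 → W
  i= 5: G-X =  9 → J
  i= 6: H-K = 23 → X
  i= 7: O-N =  1 → B
  i= 8: H-S = 15 → P
  i= 9: W-K = 12 → M
  i=10: B-W =  5 → F
  i=11: F-A =  5 → F
  i=12: X-B = 22 → W
  i=13: O-F =  9 → J
  i=14: D-G = 23 → X
  i=15: G-F =  1 → B
  i=16: X-I = 15 → P
  i=17: C-Q = 12 → M
  i=18: N-I =  5 → F
  shifts repeat with period 8: PMFFWJXB

PMFFWJXB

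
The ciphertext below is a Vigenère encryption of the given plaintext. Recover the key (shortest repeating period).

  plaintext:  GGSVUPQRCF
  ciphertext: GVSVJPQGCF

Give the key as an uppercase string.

APA

  i= 0: G-G =  0 → A
  i= 1: V-G = 15 → P
  i= 2: S-S =  0 → A
  i= 3: V-V =  0 → A
  i= 4: J-U = 15 → P
  i= 5: P-P =  0 → A
  i= 6: Q-Q =  0 → A
  i= 7: G-R = 15 → P
  i= 8: C-C =  0 → A
  i= 9: F-F =  0 → A
  shifts repeat with period 3: APA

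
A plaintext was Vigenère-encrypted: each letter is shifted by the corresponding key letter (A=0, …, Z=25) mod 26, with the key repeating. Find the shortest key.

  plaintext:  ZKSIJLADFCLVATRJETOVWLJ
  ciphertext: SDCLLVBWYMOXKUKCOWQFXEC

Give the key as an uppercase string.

TTKDCKB

  i= 0: S-Z = 19 → T
  i= 1: D-K = 19 → T
  i= 2: C-S = 10 → K
  i= 3: L-I =  3 → D
  i= 4: L-J =  2 → C
  i= 5: V-L = 10 → K
  i= 6: B-A =  1 → B
  i= 7: W-D = 19 → T
  i= 8: Y-F = 19 → T
  i= 9: M-C = 10 → K
  i=10: O-L =  3 → D
  i=11: X-V =  2 → C
  i=12: K-A = 10 → K
  i=13: U-T =  1 → B
  i=14: K-R = 19 → T
  i=15: C-J = 19 → T
  i=16: O-E = 10 → K
  i=17: W-T =  3 → D
  i=18: Q-O =  2 → C
  i=19: F-V = 10 → K
  i=20: X-W =  1 → B
  i=21: E-L = 19 → T
  i=22: C-J = 19 → T
  shifts repeat with period 7: TTKDCKB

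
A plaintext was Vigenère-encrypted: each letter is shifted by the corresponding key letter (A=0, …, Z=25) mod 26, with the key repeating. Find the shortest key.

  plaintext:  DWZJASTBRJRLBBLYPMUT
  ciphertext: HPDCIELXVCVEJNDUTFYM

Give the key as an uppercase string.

  i= 0: H-D =  4 → E
  i= 1: P-W = 19 → T
  i= 2: D-Z =  4 → E
  i= 3: C-J = 19 → T
  i= 4: I-A =  8 → I
  i= 5: E-S = 12 → M
  i= 6: L-T = 18 → S
  i= 7: X-B = 22 → W
  i= 8: V-R =  4 → E
  i= 9: C-J = 19 → T
  i=10: V-R =  4 → E
  i=11: E-L = 19 → T
  i=12: J-B =  8 → I
  i=13: N-B = 12 → M
  i=14: D-L = 18 → S
  i=15: U-Y = 22 → W
  i=16: T-P =  4 → E
  i=17: F-M = 19 → T
  i=18: Y-U =  4 → E
  i=19: M-T = 19 → T
  shifts repeat with period 8: ETETIMSW

ETETIMSW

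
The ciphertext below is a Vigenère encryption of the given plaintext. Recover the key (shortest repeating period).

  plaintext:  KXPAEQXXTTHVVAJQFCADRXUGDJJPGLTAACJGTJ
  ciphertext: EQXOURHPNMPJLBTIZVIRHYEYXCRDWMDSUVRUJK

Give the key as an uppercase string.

  i= 0: E-K = 20 → U
  i= 1: Q-X = 19 → T
  i= 2: X-P =  8 → I
  i= 3: O-A = 14 → O
  i= 4: U-E = 16 → Q
  i= 5: R-Q =  1 → B
  i= 6: H-X = 10 → K
  i= 7: P-X = 18 → S
  i= 8: N-T = 20 → U
  i= 9: M-T = 19 → T
  i=10: P-H =  8 → I
  i=11: J-V = 14 → O
  i=12: L-V = 16 → Q
  i=13: B-A =  1 → B
  i=14: T-J = 10 → K
  i=15: I-Q = 18 → S
  i=16: Z-F = 20 → U
  i=17: V-C = 19 → T
  i=18: I-A =  8 → I
  i=19: R-D = 14 → O
  i=20: H-R = 16 → Q
  i=21: Y-X =  1 → B
  i=22: E-U = 10 → K
  i=23: Y-G = 18 → S
  i=24: X-D = 20 → U
  i=25: C-J = 19 → T
  i=26: R-J =  8 → I
  i=27: D-P = 14 → O
  i=28: W-G = 16 → Q
  i=29: M-L =  1 → B
  i=30: D-T = 10 → K
  i=31: S-A = 18 → S
  i=32: U-A = 20 → U
  i=33: V-C = 19 → T
  i=34: R-J =  8 → I
  i=35: U-G = 14 → O
  i=36: J-T = 16 → Q
  i=37: K-J =  1 → B
  shifts repeat with period 8: UTIOQBKS

UTIOQBKS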